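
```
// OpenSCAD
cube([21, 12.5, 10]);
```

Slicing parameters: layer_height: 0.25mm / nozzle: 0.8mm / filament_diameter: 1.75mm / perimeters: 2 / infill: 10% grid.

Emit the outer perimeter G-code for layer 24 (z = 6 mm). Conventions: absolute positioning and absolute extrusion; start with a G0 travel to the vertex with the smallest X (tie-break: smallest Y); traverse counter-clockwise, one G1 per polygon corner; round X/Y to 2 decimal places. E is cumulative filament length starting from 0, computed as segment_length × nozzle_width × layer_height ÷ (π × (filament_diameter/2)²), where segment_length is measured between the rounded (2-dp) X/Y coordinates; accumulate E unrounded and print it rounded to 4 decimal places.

At z = 6 mm: the cube (footprint 21×12.5) is included at this height. The outline is a single polygon with 4 vertices. Extrusion per mm of travel: 0.8 × 0.25 / (π × 0.875²) = 0.083150. Accumulating E over each segment gives final E = 5.5711.

G0 X0.00 Y0.00 Z6.00
G1 X21.00 Y0.00 E1.7462
G1 X21.00 Y12.50 E2.7855
G1 X0.00 Y12.50 E4.5317
G1 X0.00 Y0.00 E5.5711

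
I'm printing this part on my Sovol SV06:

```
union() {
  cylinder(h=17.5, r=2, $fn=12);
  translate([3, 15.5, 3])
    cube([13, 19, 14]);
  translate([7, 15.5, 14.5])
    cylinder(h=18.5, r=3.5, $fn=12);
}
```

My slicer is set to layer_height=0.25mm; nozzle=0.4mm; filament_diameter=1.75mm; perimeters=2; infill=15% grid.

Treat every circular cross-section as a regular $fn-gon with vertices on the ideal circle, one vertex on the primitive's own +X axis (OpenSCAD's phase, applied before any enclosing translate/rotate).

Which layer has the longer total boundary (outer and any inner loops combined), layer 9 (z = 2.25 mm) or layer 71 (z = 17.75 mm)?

layer 71 (z = 17.75 mm)

Layer 9 (z = 2.25): the cylinder: section is a regular 12-gon, circumradius r=2 (perimeter = 2·12·2.000·sin(180°/12) = 12.42 mm); the cube at (3, 15.5) is not intersected at this z (z outside [3, 17]); the cylinder at (7, 15.5) is not intersected at this z (z outside [14.5, 33]); Taking the union: only the r=2 cylinder is present, so the union is just that shape — boundary = 12.42 mm. So its perimeter = 12.42 mm. Layer 71 (z = 17.75): the cylinder is not intersected at this z (z outside [0, 17.5]); the cube at (3, 15.5) is not intersected at this z (z outside [3, 17]); the cylinder at (7, 15.5): section is a regular 12-gon, circumradius r=3.5 (perimeter = 2·12·3.500·sin(180°/12) = 21.74 mm); Merging all regions: only the r=3.5 cylinder at (7, 15.5) is present, so the union is just that shape — boundary = 21.74 mm. So its perimeter = 21.74 mm. Layer 71 is larger (21.74 vs 12.42 mm).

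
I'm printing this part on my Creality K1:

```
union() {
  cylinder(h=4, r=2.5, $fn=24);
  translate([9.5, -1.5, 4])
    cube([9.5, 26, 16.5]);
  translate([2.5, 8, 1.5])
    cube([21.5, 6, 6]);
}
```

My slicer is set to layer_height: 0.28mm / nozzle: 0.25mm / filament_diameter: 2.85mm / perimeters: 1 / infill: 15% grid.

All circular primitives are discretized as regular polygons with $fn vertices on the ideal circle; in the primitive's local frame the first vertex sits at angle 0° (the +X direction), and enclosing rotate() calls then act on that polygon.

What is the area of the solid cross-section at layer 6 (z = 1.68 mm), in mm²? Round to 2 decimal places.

At z = 1.68 mm: the r=2.5 cylinder contributes a regular 24-gon of circumradius 2.5 (area = (24/2)·2.500²·sin(360°/24) = 19.41 mm²); the cube at (9.5, -1.5) does not reach this height (z outside [4, 20.5]); the 21.5×6 cube at (2.5, 8) contributes its full rectangle (area 129.00 mm²); Combining (union): the 2 present regions are separate (no shared area or edge), so areas and boundary lengths simply add and each stays a separate island — area = 148.41 mm². Overall, the cross-section has 2 separate islands. Net area = 148.41 mm².

148.41 mm²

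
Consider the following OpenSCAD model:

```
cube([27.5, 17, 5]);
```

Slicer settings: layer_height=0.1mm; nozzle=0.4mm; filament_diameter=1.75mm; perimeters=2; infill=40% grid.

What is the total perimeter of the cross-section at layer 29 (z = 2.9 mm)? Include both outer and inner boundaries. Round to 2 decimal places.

89.00 mm

At z = 2.9 mm: the cube (footprint 27.5×17) is included at this height (perimeter 89.00 mm). Overall, the cross-section is a single solid region. Total boundary length (outer) = 89.00 mm.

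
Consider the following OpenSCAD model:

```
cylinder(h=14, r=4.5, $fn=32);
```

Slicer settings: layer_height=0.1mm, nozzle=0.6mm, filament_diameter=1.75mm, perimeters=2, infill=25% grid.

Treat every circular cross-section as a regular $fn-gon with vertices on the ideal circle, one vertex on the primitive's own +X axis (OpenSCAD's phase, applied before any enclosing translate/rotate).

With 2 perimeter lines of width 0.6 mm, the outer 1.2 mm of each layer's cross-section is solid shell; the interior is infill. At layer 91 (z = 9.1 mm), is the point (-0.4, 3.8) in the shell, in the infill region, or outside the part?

At z = 9.1 mm: the r=4.5 cylinder gives a regular 32-gon of circumradius 4.5 (constant along its height). Overall, the cross-section is a single solid region. The nearest boundary edge runs (0.00, 4.50)→(-0.88, 4.41); distance from the point to it = 0.66 mm. The point is inside the cross-section, 0.66 mm from the nearest boundary — within the 1.2 mm shell band (2 × 0.6).

shell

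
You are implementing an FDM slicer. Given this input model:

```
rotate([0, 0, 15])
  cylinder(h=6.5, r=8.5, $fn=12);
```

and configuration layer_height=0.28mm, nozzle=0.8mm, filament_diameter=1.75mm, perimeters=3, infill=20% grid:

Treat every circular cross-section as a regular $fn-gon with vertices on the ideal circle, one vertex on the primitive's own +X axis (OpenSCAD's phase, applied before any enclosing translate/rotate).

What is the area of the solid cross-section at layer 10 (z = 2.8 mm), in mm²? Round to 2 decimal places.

At z = 2.8 mm: the r=8.5 cylinder contributes a regular 12-gon of circumradius 8.5 (area = (12/2)·8.500²·sin(360°/12) = 216.75 mm²); (whole slice rotated 15° about Z — lengths, areas and connectivity unchanged). Overall, the cross-section is a single solid region. Net area = 216.75 mm².

216.75 mm²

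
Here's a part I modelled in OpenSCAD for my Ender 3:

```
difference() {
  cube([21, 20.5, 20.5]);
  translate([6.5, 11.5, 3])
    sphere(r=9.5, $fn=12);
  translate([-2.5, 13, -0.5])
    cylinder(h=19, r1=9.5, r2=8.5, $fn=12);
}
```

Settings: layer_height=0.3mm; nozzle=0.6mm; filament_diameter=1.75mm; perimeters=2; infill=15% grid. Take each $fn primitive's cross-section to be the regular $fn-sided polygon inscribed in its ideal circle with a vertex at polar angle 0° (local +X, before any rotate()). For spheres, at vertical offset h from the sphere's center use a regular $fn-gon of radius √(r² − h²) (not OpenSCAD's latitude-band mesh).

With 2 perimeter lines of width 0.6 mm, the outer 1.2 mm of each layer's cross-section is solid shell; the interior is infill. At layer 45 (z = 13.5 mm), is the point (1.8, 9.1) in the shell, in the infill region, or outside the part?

outside

At z = 13.5 mm: the cube is present — its section is the full 21×20.5 rectangle; the sphere at (6.5, 11.5) is absent (|z−center|=10.500 > r=9.5); the cone at (-2.5, 13) (r1=9.5→r2=8.5) has section circumradius 8.763 here — a regular 12-gon; Taking the first minus the rest: starting from the 21×20.5 cube, the cone at (-2.5, 13) partially overlaps it — only the 72.40 mm² overlap (of its 230.38 mm²) is removed, clipping the outline — 1 connected region. Overall, the cross-section is a single solid region. The nearest boundary edge runs (1.88, 5.41)→(5.09, 8.62); distance from the point to it = 2.67 mm. The point is not inside any of the regions above, so it lies outside the cross-section (2.67 mm from the nearest boundary).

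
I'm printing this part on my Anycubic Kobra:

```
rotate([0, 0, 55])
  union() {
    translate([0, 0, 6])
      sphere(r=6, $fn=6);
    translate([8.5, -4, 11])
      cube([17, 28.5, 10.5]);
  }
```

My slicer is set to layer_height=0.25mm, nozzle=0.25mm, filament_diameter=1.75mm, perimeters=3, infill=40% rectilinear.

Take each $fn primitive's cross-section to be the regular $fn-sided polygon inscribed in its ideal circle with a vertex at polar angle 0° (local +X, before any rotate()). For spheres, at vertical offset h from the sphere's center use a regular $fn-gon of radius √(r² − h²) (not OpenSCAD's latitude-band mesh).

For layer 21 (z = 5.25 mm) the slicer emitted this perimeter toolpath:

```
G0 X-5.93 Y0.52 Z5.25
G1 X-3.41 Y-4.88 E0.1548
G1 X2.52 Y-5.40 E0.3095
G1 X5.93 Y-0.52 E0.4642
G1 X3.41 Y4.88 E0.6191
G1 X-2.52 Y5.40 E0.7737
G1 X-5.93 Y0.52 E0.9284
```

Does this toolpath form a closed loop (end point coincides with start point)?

Start point (G0): (-5.93, 0.52). End point (last G1): the path returns to the start — closed.

yes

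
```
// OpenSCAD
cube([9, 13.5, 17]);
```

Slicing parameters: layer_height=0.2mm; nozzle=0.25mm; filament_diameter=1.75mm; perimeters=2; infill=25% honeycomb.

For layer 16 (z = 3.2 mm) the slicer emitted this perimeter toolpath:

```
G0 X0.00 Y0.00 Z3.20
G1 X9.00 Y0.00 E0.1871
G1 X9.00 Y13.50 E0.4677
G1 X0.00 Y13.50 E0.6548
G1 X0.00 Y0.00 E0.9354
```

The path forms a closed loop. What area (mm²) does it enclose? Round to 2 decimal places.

Apply the shoelace formula to the sequence of (X, Y) vertices; enclosed area = 121.50 mm².

121.50 mm²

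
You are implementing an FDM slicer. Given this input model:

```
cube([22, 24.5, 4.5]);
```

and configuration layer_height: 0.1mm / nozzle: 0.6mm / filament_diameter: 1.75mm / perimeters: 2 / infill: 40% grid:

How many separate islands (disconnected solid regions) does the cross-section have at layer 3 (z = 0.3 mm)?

1

At z = 0.3 mm: the 22×24.5 cube contributes its full rectangle. Overall, the cross-section is a single solid region. Island count = 1.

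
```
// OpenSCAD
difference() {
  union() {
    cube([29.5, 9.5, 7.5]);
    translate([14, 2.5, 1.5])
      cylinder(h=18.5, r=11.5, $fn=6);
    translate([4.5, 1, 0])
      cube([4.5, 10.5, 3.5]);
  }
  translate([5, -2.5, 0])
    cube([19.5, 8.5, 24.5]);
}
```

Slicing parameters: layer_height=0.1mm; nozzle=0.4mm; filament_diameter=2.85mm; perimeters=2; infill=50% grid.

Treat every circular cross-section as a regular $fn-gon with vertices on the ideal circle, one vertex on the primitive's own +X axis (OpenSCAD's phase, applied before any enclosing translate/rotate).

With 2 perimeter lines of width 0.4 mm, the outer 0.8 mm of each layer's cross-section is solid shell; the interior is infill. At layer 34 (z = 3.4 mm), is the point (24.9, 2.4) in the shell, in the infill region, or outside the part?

shell

At z = 3.4 mm: the 29.5×9.5 cube contributes its full rectangle; the cylinder at (14, 2.5): section is a regular 6-gon, circumradius r=11.5; the cube at (4.5, 1) (footprint 4.5×10.5) is included at this height; Merging all regions: the regions partially overlap (shared area 228.61 mm²), so overlapping operands fuse into one piece — 1 connected region; the 19.5×8.5 cube at (5, -2.5) contributes its full rectangle; Subtracting the remaining from the first: starting from the result so far, the 19.5×8.5 cube at (5, -2.5) partially overlaps it — only the 162.71 mm² overlap (of its 165.75 mm²) is removed, clipping the outline — 2 connected regions. Overall, the cross-section has 2 separate islands. The nearest boundary edge runs (24.50, 0.00)→(24.50, 6.00); distance from the point to it = 0.40 mm. (Shell/infill is judged within the island containing the point — the largest one.) The point is inside the cross-section, 0.40 mm from the nearest boundary — within the 0.8 mm shell band (2 × 0.4).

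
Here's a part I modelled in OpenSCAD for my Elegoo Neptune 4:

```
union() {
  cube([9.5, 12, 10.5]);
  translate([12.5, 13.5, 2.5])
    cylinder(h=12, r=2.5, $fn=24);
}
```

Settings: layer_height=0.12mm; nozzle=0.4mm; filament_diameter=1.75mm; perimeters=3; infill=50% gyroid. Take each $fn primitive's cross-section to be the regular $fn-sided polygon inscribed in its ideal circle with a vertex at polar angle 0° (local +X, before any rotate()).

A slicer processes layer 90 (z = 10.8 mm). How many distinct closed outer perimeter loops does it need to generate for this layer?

At z = 10.8 mm: the cube is absent (z outside [0, 10.5]); the cylinder at (12.5, 13.5): section is a regular 24-gon, circumradius r=2.5; Merging all regions: only the r=2.5 cylinder at (12.5, 13.5) is present, so the union is just that shape — 1 connected region. The result has 1 disconnected region.

1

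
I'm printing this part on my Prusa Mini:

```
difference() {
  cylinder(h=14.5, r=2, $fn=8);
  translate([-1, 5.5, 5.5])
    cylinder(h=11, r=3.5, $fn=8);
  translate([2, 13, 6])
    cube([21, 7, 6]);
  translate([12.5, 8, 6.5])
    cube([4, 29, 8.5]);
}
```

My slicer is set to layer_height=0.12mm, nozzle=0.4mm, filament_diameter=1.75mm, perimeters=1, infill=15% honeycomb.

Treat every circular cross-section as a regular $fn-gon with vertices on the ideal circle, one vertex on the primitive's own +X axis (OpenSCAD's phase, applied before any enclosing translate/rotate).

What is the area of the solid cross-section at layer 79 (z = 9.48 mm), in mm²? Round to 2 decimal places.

11.31 mm²

At z = 9.48 mm: the cylinder: section is a regular 8-gon, circumradius r=2 (area = (8/2)·2.000²·sin(360°/8) = 11.31 mm²); the cylinder at (-1, 5.5): section is a regular 8-gon, circumradius r=3.5 (area = (8/2)·3.500²·sin(360°/8) = 34.65 mm²); the cube at (2, 13) is present — its section is the full 21×7 rectangle (area 147.00 mm²); the 4×29 cube at (12.5, 8) contributes its full rectangle (area 116.00 mm²); Subtracting the remaining from the first: starting from the r=2 cylinder (11.31 mm²), the r=3.5 cylinder at (-1, 5.5) misses the remaining region (no effect); the 21×7 cube at (2, 13) misses the remaining region (no effect); the 4×29 cube at (12.5, 8) misses the remaining region (no effect) — area = 11.31 mm². Overall, the cross-section is a single solid region. Net area = 11.31 mm².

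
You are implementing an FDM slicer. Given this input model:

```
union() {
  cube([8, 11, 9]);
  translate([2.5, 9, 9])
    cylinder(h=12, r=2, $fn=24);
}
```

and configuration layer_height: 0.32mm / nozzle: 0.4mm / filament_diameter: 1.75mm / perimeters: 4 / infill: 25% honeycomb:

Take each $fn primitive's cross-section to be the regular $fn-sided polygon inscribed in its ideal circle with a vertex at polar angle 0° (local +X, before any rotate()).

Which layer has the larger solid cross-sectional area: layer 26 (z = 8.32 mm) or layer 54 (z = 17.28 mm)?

layer 26 (z = 8.32 mm)

Layer 26 (z = 8.32): the cube (footprint 8×11) is included at this height (area 88.00 mm²); the cylinder at (2.5, 9) does not reach this height (z outside [9, 21]); Combining (union): only the 8×11 cube is present, so the union is just that shape — area = 88.00 mm². So its area = 88.00 mm². Layer 54 (z = 17.28): the cube does not reach this height (z outside [0, 9]); the cylinder at (2.5, 9): section is a regular 24-gon, circumradius r=2 (area = (24/2)·2.000²·sin(360°/24) = 12.42 mm²); Taking the union: only the r=2 cylinder at (2.5, 9) is present, so the union is just that shape — area = 12.42 mm². So its area = 12.42 mm². Layer 26 is larger (88.00 vs 12.42 mm²).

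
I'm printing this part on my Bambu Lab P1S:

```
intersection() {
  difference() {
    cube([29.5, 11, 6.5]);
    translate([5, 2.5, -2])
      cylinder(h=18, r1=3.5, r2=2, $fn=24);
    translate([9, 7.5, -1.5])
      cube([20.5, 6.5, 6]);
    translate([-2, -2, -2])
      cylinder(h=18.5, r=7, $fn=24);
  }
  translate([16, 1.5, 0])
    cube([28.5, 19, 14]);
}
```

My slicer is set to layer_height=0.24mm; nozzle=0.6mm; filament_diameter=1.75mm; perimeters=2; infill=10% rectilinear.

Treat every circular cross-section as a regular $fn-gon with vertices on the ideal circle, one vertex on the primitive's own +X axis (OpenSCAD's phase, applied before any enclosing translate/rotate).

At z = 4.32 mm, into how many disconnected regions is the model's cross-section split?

1

At z = 4.32 mm: the cube (footprint 29.5×11) is included at this height; the cone at (5, 2.5): at t=0.351 of its height the radius interpolates to r₁+(r₂−r₁)t = 2.973, giving a regular 24-gon of that circumradius; the cube at (9, 7.5) (footprint 20.5×6.5) is included at this height; the r=7 cylinder at (-2, -2) contributes a regular 24-gon of circumradius 7; Taking the first minus the rest: starting from the 29.5×11 cube, the cone at (5, 2.5) partially overlaps it — only the 26.48 mm² overlap (of its 27.46 mm²) is removed, clipping the outline; the 20.5×6.5 cube at (9, 7.5) partially overlaps it — only the 71.75 mm² overlap (of its 133.25 mm²) is removed, clipping the outline; the r=7 cylinder at (-2, -2) partially overlaps it — only the 9.74 mm² overlap (of its 152.19 mm²) is removed, clipping the outline — 1 connected region; the cube at (16, 1.5) (footprint 28.5×19) is included at this height; Taking the intersection: the 28.5×19 cube at (16, 1.5) partially overlaps the result so far; clipping to the common part keeps 81.00 mm² — 1 connected region. The result has 1 disconnected region.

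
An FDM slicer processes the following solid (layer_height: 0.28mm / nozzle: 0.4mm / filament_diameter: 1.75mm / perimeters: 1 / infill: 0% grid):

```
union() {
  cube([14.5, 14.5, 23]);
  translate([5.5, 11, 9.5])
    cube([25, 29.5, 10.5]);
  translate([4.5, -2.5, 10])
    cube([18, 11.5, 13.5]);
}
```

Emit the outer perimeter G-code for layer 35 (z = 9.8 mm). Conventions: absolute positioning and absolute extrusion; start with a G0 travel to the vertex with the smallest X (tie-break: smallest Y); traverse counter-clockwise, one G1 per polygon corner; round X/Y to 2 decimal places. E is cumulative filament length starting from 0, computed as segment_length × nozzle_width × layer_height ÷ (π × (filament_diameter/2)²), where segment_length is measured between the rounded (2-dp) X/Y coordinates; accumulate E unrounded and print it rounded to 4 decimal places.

At z = 9.8 mm: the 14.5×14.5 cube contributes its full rectangle; the cube at (5.5, 11) is present — its section is the full 25×29.5 rectangle; the cube at (4.5, -2.5) is not intersected at this z (z outside [10, 23.5]); Merging all regions: the regions partially overlap (shared area 31.50 mm²), so overlapping operands fuse into one piece — 1 connected region. The outline is a single polygon with 8 vertices. Extrusion per mm of travel: 0.4 × 0.28 / (π × 0.875²) = 0.046564. Accumulating E over each segment gives final E = 6.6121.

G0 X0.00 Y0.00 Z9.80
G1 X14.50 Y0.00 E0.6752
G1 X14.50 Y11.00 E1.1874
G1 X30.50 Y11.00 E1.9324
G1 X30.50 Y40.50 E3.3061
G1 X5.50 Y40.50 E4.4702
G1 X5.50 Y14.50 E5.6808
G1 X0.00 Y14.50 E5.9369
G1 X0.00 Y0.00 E6.6121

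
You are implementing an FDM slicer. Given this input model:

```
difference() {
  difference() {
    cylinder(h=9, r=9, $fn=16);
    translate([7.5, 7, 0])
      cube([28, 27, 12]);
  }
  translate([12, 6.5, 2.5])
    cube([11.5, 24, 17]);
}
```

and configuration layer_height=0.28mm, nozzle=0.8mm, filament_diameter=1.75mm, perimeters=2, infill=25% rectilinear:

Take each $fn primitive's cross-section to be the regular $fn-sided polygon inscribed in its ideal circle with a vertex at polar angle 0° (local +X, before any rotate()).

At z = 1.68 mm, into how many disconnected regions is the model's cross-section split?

1

At z = 1.68 mm: the cylinder: section is a regular 16-gon, circumradius r=9; the 28×27 cube at (7.5, 7) contributes its full rectangle; Taking the first minus the rest: starting from the r=9 cylinder, the 28×27 cube at (7.5, 7) misses the remaining region (no effect) — 1 connected region; the cube at (12, 6.5) does not reach this height (z outside [2.5, 19.5]); After the difference (first − rest): none of the subtracted shapes is present at this height, so the result so far is unchanged — 1 connected region. The result has 1 disconnected region.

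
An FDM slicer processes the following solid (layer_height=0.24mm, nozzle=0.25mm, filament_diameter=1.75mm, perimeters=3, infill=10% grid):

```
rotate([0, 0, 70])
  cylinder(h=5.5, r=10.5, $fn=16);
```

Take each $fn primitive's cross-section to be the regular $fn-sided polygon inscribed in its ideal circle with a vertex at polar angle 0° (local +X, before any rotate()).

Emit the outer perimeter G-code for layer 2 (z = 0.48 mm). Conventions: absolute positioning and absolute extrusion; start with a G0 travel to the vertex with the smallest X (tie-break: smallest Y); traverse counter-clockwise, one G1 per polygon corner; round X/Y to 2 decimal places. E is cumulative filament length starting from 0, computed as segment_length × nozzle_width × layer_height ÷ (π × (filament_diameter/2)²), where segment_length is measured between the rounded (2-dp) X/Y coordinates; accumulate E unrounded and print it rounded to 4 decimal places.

At z = 0.48 mm: the r=10.5 cylinder gives a regular 16-gon of circumradius 10.5 (constant along its height); (rotated 70° about Z; rotation is an isometry so areas/perimeters/island counts are preserved). The outline is a single polygon with 16 vertices. Extrusion per mm of travel: 0.25 × 0.24 / (π × 0.875²) = 0.024945. Accumulating E over each segment gives final E = 1.6353.

G0 X-10.49 Y-0.46 Z0.48
G1 X-9.52 Y-4.44 E0.1022
G1 X-7.09 Y-7.74 E0.2044
G1 X-3.59 Y-9.87 E0.3066
G1 X0.46 Y-10.49 E0.4088
G1 X4.44 Y-9.52 E0.5110
G1 X7.74 Y-7.09 E0.6132
G1 X9.87 Y-3.59 E0.7154
G1 X10.49 Y0.46 E0.8177
G1 X9.52 Y4.44 E0.9198
G1 X7.09 Y7.74 E1.0221
G1 X3.59 Y9.87 E1.1243
G1 X-0.46 Y10.49 E1.2265
G1 X-4.44 Y9.52 E1.3287
G1 X-7.74 Y7.09 E1.4309
G1 X-9.87 Y3.59 E1.5331
G1 X-10.49 Y-0.46 E1.6353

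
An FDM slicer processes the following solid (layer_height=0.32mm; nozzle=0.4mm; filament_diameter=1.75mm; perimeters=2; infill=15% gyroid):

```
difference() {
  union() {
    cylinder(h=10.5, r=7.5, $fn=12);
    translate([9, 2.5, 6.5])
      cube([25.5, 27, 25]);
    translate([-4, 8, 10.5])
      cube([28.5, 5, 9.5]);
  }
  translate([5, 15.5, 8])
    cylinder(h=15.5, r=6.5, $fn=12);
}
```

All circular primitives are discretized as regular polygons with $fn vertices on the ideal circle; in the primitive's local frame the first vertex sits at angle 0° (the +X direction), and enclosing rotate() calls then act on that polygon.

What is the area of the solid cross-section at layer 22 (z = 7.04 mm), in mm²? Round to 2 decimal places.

857.25 mm²

At z = 7.04 mm: the r=7.5 cylinder contributes a regular 12-gon of circumradius 7.5 (area = (12/2)·7.500²·sin(360°/12) = 168.75 mm²); the cube at (9, 2.5) is present — its section is the full 25.5×27 rectangle (area 688.50 mm²); the cube at (-4, 8) is not intersected at this z (z outside [10.5, 20]); Merging all regions: the 2 present regions are separate (no shared area or edge), so areas and boundary lengths simply add and each stays a separate island — area = 857.25 mm²; the cylinder at (5, 15.5) does not reach this height (z outside [8, 23.5]); Taking the first minus the rest: none of the subtracted shapes is present at this height, so that combined region is unchanged — area = 857.25 mm². Overall, the cross-section has 2 separate islands. Net area = 857.25 mm².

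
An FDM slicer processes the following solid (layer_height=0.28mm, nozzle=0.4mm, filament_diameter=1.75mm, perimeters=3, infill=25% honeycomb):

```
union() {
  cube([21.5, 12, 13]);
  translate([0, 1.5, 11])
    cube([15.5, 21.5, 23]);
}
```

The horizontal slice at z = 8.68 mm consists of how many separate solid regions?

1

At z = 8.68 mm: the 21.5×12 cube contributes its full rectangle; the cube at (0, 1.5) does not reach this height (z outside [11, 34]); Taking the union: only the 21.5×12 cube is present, so the union is just that shape — 1 connected region. The result has 1 disconnected region.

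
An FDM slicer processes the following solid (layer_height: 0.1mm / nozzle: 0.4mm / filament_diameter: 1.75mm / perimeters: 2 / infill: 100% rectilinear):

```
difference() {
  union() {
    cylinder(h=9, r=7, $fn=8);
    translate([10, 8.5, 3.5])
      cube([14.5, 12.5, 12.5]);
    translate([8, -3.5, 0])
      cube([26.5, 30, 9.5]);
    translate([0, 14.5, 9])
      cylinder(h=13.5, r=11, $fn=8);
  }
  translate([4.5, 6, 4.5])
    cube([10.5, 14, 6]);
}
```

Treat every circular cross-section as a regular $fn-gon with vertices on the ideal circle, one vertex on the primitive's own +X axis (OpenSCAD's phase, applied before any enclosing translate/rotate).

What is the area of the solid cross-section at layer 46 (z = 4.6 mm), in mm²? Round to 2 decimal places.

835.59 mm²

At z = 4.6 mm: the r=7 cylinder gives a regular 8-gon of circumradius 7 (constant along its height) (area = (8/2)·7.000²·sin(360°/8) = 138.59 mm²); the 14.5×12.5 cube at (10, 8.5) contributes its full rectangle (area 181.25 mm²); the cube at (8, -3.5) (footprint 26.5×30) is included at this height (area 795.00 mm²); the cylinder at (0, 14.5) does not reach this height (z outside [9, 22.5]); Merging all regions: the regions partially overlap — summed areas 1114.84 mm² minus the doubly-counted overlap 181.25 mm² gives 933.59 mm² — area = 933.59 mm²; the 10.5×14 cube at (4.5, 6) contributes its full rectangle (area 147.00 mm²); After the difference (first − rest): starting from the result so far (933.59 mm²), the 10.5×14 cube at (4.5, 6) partially overlaps it — only the 98.00 mm² overlap (of its 147.00 mm²) is removed, clipping the outline — area = 835.59 mm². Overall, the cross-section has 2 separate islands. Net area = 835.59 mm².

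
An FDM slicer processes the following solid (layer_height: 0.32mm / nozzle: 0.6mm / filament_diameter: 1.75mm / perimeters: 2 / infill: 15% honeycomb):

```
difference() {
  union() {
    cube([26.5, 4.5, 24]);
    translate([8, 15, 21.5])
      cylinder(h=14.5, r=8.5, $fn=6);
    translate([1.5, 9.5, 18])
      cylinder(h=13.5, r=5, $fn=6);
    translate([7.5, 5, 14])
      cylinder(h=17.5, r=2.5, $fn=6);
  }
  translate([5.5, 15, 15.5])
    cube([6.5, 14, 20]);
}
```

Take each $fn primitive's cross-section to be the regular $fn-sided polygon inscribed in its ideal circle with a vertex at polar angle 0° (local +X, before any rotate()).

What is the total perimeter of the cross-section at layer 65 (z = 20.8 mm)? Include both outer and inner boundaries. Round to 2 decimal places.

At z = 20.8 mm: the cube is present — its section is the full 26.5×4.5 rectangle (perimeter 62.00 mm); the cylinder at (8, 15) does not reach this height (z outside [21.5, 36]); the r=5 cylinder at (1.5, 9.5) gives a regular 6-gon of circumradius 5 (constant along its height) (perimeter = 2·6·5.000·sin(180°/6) = 30.00 mm); the r=2.5 cylinder at (7.5, 5) gives a regular 6-gon of circumradius 2.5 (constant along its height) (perimeter = 2·6·2.500·sin(180°/6) = 15.00 mm); Taking the union: the regions partially overlap (shared area 5.76 mm²), so the edge portions inside another operand are dropped and the merged outline is re-measured after clipping — boundary = 96.23 mm; the 6.5×14 cube at (5.5, 15) contributes its full rectangle (perimeter 41.00 mm); Subtracting the remaining from the first: starting from the result so far, the 6.5×14 cube at (5.5, 15) misses the remaining region (no effect) — boundary = 96.23 mm. Overall, the cross-section has 2 separate islands. Total boundary length (outer) = 96.23 mm.

96.23 mm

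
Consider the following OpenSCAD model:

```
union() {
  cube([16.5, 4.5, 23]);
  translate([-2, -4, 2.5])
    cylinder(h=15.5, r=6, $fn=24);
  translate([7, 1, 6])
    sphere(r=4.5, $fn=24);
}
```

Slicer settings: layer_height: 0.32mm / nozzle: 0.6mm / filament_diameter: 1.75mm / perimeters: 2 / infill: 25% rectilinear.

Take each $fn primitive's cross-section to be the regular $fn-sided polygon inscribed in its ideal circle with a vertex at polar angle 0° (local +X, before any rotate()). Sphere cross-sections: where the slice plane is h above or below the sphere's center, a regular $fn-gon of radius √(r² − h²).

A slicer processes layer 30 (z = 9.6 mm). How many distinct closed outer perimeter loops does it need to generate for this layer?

1

At z = 9.6 mm: the cube (footprint 16.5×4.5) is included at this height; the r=6 cylinder at (-2, -4) gives a regular 24-gon of circumradius 6 (constant along its height); the r=4.5 sphere at (7, 1) slices to a regular 24-gon of circumradius 2.700 (√(r²−h²) with h=3.6 from center); Combining (union): the regions partially overlap (shared area 18.88 mm²), so overlapping operands fuse into one piece — 1 connected region. The result has 1 disconnected region.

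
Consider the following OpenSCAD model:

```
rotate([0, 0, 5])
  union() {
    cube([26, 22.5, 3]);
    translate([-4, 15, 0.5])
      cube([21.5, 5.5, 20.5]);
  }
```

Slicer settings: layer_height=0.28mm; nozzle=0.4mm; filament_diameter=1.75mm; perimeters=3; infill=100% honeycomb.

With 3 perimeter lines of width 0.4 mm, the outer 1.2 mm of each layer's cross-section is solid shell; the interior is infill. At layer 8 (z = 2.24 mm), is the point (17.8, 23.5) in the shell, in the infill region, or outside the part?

shell

At z = 2.24 mm: the cube (footprint 26×22.5) is included at this height; the cube at (-4, 15) is present — its section is the full 21.5×5.5 rectangle; Merging all regions: the regions partially overlap (shared area 96.25 mm²), so overlapping operands fuse into one piece — 1 connected region; (rotated 5° about Z; rotation is an isometry so areas/perimeters/island counts are preserved). Overall, the cross-section is a single solid region. Undo the 5° rotation: the query point maps to (19.780, 21.859) in the un-rotated model frame. The nearest boundary edge runs (0.00, 22.50)→(26.00, 22.50); distance from the point to it = 0.64 mm. The point is inside the cross-section, 0.64 mm from the nearest boundary — within the 1.2 mm shell band (3 × 0.4).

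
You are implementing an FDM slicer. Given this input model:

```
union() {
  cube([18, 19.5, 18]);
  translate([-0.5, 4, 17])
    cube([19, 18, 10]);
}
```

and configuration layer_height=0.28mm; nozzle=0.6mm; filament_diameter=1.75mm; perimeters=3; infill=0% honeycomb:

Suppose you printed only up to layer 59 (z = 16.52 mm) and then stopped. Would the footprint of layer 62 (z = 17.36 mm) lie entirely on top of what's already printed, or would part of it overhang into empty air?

part overhangs

Compare the two slices. At z = 16.52: the 18×19.5 cube contributes its full rectangle (area 351.00 mm²); the cube at (-0.5, 4) does not reach this height (z outside [17, 27]); Merging all regions: only the 18×19.5 cube is present, so the union is just that shape — area = 351.00 mm². At z = 17.36: the cube is present — its section is the full 18×19.5 rectangle (area 351.00 mm²); the cube at (-0.5, 4) (footprint 19×18) is included at this height (area 342.00 mm²); Taking the union: the regions partially overlap — summed areas 693.00 mm² minus the doubly-counted overlap 279.00 mm² gives 414.00 mm² — area = 414.00 mm². Checking containment: at z = 17.36 the cross-section extends beyond the z = 16.52 cross-section by about 63.00 mm².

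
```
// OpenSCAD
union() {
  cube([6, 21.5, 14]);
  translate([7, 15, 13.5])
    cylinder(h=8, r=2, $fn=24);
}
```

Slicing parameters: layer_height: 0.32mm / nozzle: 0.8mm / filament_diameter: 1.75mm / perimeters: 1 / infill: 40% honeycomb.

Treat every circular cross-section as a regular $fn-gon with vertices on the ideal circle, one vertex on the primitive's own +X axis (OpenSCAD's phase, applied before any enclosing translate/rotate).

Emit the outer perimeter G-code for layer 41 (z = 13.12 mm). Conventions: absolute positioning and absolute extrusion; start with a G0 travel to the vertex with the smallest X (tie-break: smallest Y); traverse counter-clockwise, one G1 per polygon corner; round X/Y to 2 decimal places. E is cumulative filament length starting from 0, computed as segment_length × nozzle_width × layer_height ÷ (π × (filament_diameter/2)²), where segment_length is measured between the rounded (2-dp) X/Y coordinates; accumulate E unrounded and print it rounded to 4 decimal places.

At z = 13.12 mm: the cube (footprint 6×21.5) is included at this height; the cylinder at (7, 15) is absent (z outside [13.5, 21.5]); Combining (union): only the 6×21.5 cube is present, so the union is just that shape — 1 connected region. The outline is a single polygon with 4 vertices. Extrusion per mm of travel: 0.8 × 0.32 / (π × 0.875²) = 0.106432. Accumulating E over each segment gives final E = 5.8538.

G0 X0.00 Y0.00 Z13.12
G1 X6.00 Y0.00 E0.6386
G1 X6.00 Y21.50 E2.9269
G1 X0.00 Y21.50 E3.5655
G1 X0.00 Y0.00 E5.8538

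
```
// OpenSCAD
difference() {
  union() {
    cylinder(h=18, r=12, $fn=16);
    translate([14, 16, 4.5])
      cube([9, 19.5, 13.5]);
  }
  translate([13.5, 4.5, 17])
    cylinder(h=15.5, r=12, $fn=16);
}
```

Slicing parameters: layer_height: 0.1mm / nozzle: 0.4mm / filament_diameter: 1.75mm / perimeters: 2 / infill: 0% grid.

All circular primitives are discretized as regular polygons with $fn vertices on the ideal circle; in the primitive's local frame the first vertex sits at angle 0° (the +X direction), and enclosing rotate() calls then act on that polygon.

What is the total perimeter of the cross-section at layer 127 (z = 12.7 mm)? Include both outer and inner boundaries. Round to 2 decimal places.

131.91 mm

At z = 12.7 mm: the cylinder: section is a regular 16-gon, circumradius r=12 (perimeter = 2·16·12.000·sin(180°/16) = 74.91 mm); the cube at (14, 16) is present — its section is the full 9×19.5 rectangle (perimeter 57.00 mm); Merging all regions: the 2 present regions are separate (no shared area or edge), so areas and boundary lengths simply add and each stays a separate island — boundary = 131.91 mm; the cylinder at (13.5, 4.5) is not intersected at this z (z outside [17, 32.5]); After the difference (first − rest): none of the subtracted shapes is present at this height, so the result so far is unchanged — boundary = 131.91 mm. Overall, the cross-section has 2 separate islands. Total boundary length (outer) = 131.91 mm.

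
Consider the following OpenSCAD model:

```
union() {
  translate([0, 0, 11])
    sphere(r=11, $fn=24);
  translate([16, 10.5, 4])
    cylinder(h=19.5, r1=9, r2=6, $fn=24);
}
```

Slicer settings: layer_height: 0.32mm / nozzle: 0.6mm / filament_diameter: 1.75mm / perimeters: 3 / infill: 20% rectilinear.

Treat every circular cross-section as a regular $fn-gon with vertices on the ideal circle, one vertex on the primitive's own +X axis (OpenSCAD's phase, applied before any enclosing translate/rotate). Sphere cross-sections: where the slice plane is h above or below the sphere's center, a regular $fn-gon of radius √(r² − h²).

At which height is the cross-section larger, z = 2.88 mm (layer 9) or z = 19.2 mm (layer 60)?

layer 60 (z = 19.2 mm)

Layer 9 (z = 2.88): the sphere: section is a regular 24-gon, circumradius = √(r²−h²) = √(11²−8.12²) = 7.421 (area = (24/2)·7.421²·sin(360°/24) = 171.02 mm²); the cone at (16, 10.5) is absent (z outside [4, 23.5]); Merging all regions: only the r=11 sphere is present, so the union is just that shape — area = 171.02 mm². So its area = 171.02 mm². Layer 60 (z = 19.2): the r=11 sphere contributes a regular 24-gon of circumradius √(11²−8.2²) = 7.332 (area = (24/2)·7.332²·sin(360°/24) = 166.97 mm²); the cone at (16, 10.5): at t=0.779 of its height the radius interpolates to r₁+(r₂−r₁)t = 6.662, giving a regular 24-gon of that circumradius (area = (24/2)·6.662²·sin(360°/24) = 137.82 mm²); Combining (union): the 2 present regions are separate (no shared area or edge), so areas and boundary lengths simply add and each stays a separate island — area = 304.79 mm². So its area = 304.79 mm². Layer 60 is larger (304.79 vs 171.02 mm²).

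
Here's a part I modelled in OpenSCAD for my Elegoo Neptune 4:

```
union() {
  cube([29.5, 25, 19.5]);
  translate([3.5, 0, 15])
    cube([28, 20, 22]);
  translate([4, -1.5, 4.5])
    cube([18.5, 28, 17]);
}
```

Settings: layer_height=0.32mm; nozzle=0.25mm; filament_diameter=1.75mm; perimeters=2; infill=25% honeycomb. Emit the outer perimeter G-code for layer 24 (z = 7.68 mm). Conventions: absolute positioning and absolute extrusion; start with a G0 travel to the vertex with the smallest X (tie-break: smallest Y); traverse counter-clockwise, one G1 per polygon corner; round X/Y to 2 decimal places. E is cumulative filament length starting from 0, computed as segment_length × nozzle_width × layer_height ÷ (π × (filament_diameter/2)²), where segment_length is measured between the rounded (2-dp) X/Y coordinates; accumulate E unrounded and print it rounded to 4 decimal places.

G0 X0.00 Y0.00 Z7.68
G1 X4.00 Y0.00 E0.1330
G1 X4.00 Y-1.50 E0.1829
G1 X22.50 Y-1.50 E0.7982
G1 X22.50 Y0.00 E0.8481
G1 X29.50 Y0.00 E1.0810
G1 X29.50 Y25.00 E1.9125
G1 X22.50 Y25.00 E2.1453
G1 X22.50 Y26.50 E2.1952
G1 X4.00 Y26.50 E2.8105
G1 X4.00 Y25.00 E2.8604
G1 X0.00 Y25.00 E2.9934
G1 X0.00 Y0.00 E3.8249

At z = 7.68 mm: the cube (footprint 29.5×25) is included at this height; the cube at (3.5, 0) does not reach this height (z outside [15, 37]); the cube at (4, -1.5) (footprint 18.5×28) is included at this height; Merging all regions: the regions partially overlap (shared area 462.50 mm²), so overlapping operands fuse into one piece — 1 connected region. The outline is a single polygon with 12 vertices. Extrusion per mm of travel: 0.25 × 0.32 / (π × 0.875²) = 0.033260. Accumulating E over each segment gives final E = 3.8249.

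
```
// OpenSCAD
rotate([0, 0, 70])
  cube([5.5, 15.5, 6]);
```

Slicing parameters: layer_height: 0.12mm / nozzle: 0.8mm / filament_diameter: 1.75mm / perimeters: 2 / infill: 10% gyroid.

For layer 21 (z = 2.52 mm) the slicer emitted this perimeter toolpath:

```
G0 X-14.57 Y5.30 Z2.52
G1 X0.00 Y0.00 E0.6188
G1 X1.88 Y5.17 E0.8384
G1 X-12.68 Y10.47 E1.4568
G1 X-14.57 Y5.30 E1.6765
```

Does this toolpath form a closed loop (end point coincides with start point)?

Start point (G0): (-14.57, 5.30). End point (last G1): the path returns to the start — closed.

yes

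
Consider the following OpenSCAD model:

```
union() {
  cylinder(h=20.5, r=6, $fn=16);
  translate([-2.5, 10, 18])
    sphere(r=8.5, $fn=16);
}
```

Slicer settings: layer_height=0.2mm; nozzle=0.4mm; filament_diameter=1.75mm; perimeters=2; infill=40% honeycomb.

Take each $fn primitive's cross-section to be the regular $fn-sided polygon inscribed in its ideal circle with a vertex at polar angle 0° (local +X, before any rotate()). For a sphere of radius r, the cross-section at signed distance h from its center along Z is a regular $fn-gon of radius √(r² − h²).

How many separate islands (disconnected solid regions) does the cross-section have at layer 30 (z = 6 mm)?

At z = 6 mm: the r=6 cylinder contributes a regular 16-gon of circumradius 6; the sphere at (-2.5, 10) is not intersected at this z (|z−center|=12.000 > r=8.5); Taking the union: only the r=6 cylinder is present, so the union is just that shape — 1 connected region. Overall, the cross-section is a single solid region. Island count = 1.

1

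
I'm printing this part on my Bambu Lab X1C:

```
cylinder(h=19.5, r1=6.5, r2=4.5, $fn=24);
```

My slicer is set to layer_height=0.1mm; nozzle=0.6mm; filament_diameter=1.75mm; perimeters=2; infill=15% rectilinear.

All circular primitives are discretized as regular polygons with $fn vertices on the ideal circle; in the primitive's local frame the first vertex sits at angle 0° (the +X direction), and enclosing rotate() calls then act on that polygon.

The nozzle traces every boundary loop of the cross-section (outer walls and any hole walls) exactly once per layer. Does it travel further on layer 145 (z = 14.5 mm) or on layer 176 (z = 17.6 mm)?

layer 145 (z = 14.5 mm)

Layer 145 (z = 14.5): the cone contributes a regular 24-gon of circumradius 5.013 (interpolated between r1=6.5 and r2=4.5 at t=0.744) (perimeter = 2·24·5.013·sin(180°/24) = 31.41 mm). So its perimeter = 31.41 mm. Layer 176 (z = 17.6): the cone: at t=0.903 of its height the radius interpolates to r₁+(r₂−r₁)t = 4.695, giving a regular 24-gon of that circumradius (perimeter = 2·24·4.695·sin(180°/24) = 29.41 mm). So its perimeter = 29.41 mm. Layer 145 is larger (31.41 vs 29.41 mm).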